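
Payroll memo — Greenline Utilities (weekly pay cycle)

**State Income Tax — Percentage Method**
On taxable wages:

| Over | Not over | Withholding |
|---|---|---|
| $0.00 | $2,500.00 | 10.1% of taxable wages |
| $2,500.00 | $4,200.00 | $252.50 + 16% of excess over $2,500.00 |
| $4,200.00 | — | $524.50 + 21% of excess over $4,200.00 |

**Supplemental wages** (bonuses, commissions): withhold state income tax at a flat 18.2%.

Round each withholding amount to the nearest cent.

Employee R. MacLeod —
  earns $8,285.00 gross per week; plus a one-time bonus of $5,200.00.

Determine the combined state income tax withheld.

$2,328.75

State Income Tax: taxable = $8,285.00
  $524.50 + 21% × ($8,285.00 − $4,200.00) = $524.50 + 21% × $4,085.00 = $1,382.35
Supplemental (18.2% flat on bonus): 18.2% × $5,200.00 = $946.40
Total state income tax: $1,382.35 + $946.40 = $2,328.75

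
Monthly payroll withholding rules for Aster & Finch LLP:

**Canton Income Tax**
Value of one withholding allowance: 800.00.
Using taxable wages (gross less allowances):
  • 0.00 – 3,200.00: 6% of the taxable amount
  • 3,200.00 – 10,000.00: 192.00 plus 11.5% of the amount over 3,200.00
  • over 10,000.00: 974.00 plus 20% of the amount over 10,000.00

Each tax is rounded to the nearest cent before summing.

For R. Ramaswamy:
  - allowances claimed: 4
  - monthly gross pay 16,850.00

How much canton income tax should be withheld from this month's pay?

Canton Income Tax: taxable = 16,850.00 − 4×800.00 = 13,650.00
  974.00 + 20% × (13,650.00 − 10,000.00) = 974.00 + 20% × 3,650.00 = 1,704.00

1,704.00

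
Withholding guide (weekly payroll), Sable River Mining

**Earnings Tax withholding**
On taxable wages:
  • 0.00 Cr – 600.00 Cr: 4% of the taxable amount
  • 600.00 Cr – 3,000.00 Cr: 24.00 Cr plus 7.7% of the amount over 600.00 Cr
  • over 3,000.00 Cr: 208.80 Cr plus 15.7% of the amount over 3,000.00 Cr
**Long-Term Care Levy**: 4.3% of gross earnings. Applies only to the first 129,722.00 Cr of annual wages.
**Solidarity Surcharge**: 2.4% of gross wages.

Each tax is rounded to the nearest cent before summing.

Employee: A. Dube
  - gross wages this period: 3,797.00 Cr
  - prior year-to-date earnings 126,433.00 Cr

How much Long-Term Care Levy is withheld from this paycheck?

Long-Term Care Levy: cap 129,722.00 Cr − YTD 126,433.00 Cr = 3,289.00 Cr subject; 4.3% × 3,289.00 Cr = 141.43 Cr

141.43 Cr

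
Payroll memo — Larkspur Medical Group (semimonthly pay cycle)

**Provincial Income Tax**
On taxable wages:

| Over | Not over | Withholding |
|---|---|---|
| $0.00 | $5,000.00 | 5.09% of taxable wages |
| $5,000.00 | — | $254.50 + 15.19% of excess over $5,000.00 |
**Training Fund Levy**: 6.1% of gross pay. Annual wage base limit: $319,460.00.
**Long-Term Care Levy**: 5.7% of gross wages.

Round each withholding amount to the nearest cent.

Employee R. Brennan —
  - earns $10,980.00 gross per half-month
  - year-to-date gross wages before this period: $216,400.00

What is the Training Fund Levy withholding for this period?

Training Fund Levy: 6.1% × $10,980.00 = $669.78

$669.78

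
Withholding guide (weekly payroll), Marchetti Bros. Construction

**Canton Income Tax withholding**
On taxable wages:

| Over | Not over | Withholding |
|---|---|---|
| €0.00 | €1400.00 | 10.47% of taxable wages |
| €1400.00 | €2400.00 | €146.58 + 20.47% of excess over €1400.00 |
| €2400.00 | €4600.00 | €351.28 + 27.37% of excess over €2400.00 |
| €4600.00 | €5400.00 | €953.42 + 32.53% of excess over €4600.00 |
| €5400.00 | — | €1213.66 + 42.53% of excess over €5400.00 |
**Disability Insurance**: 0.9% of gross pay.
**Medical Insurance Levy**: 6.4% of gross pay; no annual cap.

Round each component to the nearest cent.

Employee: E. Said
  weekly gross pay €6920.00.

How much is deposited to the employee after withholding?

€4554.72

Canton Income Tax: taxable = €6920.00
  €1213.66 + 42.53% × (€6920.00 − €5400.00) = €1213.66 + 42.53% × €1520.00 = €1860.12
Disability Insurance: 0.9% × €6920.00 = €62.28
Medical Insurance Levy: 6.4% × €6920.00 = €442.88
Total withheld: €1860.12 + €62.28 + €442.88 = €2365.28
Net pay: €6920.00 − €2365.28 = €4554.72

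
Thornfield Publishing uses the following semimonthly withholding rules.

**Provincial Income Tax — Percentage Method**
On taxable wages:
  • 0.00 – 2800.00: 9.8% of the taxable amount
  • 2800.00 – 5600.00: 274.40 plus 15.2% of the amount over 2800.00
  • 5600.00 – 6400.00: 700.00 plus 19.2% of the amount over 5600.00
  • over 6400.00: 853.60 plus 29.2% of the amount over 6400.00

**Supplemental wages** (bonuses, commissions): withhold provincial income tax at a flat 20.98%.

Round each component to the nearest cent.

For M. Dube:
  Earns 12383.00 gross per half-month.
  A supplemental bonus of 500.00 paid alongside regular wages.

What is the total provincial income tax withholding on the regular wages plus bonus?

2705.54

Provincial Income Tax: taxable = 12383.00
  853.60 + 29.2% × (12383.00 − 6400.00) = 853.60 + 29.2% × 5983.00 = 2600.64
Supplemental (20.98% flat on bonus): 20.98% × 500.00 = 104.90
Total provincial income tax: 2600.64 + 104.90 = 2705.54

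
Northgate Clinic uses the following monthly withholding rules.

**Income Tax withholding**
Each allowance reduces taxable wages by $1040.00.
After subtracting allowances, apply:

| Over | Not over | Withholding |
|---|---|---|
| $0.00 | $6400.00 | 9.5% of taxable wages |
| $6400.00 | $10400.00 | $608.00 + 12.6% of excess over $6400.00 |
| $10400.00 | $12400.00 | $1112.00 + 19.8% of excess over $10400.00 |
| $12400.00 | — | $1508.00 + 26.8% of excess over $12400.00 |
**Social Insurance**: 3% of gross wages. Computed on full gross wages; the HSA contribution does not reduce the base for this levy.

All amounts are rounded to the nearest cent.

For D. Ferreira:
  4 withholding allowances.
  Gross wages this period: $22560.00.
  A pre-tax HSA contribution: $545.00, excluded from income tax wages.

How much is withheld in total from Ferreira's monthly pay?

$3646.74

Income Tax: taxable = $22560.00 − $545.00 − 4×$1040.00 = $17855.00
  $1508.00 + 26.8% × ($17855.00 − $12400.00) = $1508.00 + 26.8% × $5455.00 = $2969.94
Social Insurance: 3% × $22560.00 = $676.80
Total: $2969.94 + $676.80 = $3646.74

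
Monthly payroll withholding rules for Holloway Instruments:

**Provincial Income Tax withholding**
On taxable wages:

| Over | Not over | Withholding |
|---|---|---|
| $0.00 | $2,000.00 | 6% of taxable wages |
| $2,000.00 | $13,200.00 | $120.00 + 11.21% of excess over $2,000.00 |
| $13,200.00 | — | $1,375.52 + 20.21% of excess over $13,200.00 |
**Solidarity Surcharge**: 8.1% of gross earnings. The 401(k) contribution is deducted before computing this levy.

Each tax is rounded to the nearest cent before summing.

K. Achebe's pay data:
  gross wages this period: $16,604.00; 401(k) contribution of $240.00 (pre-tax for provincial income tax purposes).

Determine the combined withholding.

Provincial Income Tax: taxable = $16,604.00 − $240.00 = $16,364.00
  $1,375.52 + 20.21% × ($16,364.00 − $13,200.00) = $1,375.52 + 20.21% × $3,164.00 = $2,014.96
Solidarity Surcharge: 8.1% × $16,364.00 = $1,325.48
Total: $2,014.96 + $1,325.48 = $3,340.44

$3,340.44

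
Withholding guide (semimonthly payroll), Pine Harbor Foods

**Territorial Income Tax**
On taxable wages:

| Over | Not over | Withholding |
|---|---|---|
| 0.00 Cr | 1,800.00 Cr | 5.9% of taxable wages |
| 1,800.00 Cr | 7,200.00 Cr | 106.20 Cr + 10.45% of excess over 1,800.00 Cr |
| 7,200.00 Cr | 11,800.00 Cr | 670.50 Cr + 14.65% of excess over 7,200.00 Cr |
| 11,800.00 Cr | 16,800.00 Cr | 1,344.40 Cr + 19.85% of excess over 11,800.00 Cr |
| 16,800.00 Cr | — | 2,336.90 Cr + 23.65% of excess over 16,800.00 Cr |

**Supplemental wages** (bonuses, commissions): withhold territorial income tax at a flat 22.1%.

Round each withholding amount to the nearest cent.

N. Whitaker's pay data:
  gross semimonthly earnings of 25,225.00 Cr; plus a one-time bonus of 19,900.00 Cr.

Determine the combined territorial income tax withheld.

Territorial Income Tax: taxable = 25,225.00 Cr
  2,336.90 Cr + 23.65% × (25,225.00 Cr − 16,800.00 Cr) = 2,336.90 Cr + 23.65% × 8,425.00 Cr = 4,329.41 Cr
Supplemental (22.1% flat on bonus): 22.1% × 19,900.00 Cr = 4,397.90 Cr
Total territorial income tax: 4,329.41 Cr + 4,397.90 Cr = 8,727.31 Cr

8,727.31 Cr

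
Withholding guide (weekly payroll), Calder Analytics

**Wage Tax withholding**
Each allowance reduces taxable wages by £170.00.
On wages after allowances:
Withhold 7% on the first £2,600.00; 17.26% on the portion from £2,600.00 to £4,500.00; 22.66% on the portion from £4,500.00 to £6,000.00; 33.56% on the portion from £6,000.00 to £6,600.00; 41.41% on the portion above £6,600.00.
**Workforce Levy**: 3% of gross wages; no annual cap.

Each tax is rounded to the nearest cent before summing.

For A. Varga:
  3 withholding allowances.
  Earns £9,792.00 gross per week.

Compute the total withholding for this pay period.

Wage Tax: taxable = £9,792.00 − 3×£170.00 = £9,282.00
  £1,051.20 + 41.41% × (£9,282.00 − £6,600.00) = £1,051.20 + 41.41% × £2,682.00 = £2,161.82
Workforce Levy: 3% × £9,792.00 = £293.76
Total: £2,161.82 + £293.76 = £2,455.58

£2,455.58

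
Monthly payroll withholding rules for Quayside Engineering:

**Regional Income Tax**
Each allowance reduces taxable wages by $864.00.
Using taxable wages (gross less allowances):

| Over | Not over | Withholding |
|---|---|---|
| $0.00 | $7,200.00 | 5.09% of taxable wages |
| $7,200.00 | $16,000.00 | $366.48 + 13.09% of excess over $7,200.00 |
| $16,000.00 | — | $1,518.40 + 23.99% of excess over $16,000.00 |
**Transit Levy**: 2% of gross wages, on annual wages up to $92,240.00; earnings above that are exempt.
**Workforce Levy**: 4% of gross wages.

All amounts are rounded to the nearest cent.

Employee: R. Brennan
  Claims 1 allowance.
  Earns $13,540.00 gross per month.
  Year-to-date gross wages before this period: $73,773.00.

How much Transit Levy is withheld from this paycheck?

$270.80

Transit Levy: 2% × $13,540.00 = $270.80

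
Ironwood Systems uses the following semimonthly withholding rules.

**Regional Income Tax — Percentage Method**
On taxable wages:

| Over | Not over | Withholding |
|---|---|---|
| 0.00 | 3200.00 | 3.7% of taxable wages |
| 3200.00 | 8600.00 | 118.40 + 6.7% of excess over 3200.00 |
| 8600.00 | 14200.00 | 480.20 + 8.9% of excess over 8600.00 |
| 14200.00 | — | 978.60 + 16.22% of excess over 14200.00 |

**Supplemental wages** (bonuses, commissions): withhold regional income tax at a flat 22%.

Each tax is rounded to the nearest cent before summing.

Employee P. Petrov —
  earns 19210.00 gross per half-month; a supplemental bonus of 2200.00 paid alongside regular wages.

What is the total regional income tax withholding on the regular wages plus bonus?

2275.22

Regional Income Tax: taxable = 19210.00
  978.60 + 16.22% × (19210.00 − 14200.00) = 978.60 + 16.22% × 5010.00 = 1791.22
Supplemental (22% flat on bonus): 22% × 2200.00 = 484.00
Total regional income tax: 1791.22 + 484.00 = 2275.22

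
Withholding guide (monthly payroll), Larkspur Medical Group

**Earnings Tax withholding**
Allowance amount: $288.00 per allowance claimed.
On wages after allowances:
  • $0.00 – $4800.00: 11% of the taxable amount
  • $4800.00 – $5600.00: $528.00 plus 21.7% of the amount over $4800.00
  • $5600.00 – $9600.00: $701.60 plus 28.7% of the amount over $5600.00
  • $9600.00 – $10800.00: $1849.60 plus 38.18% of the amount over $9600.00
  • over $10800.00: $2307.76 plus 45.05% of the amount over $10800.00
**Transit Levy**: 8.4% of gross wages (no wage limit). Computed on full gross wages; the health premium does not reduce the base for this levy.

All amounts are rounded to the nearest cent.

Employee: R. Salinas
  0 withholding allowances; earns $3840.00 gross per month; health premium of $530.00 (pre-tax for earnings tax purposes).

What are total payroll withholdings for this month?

Earnings Tax: taxable = $3840.00 − $530.00 = $3310.00
  11% × $3310.00 = $364.10
Transit Levy: 8.4% × $3840.00 = $322.56
Total: $364.10 + $322.56 = $686.66

$686.66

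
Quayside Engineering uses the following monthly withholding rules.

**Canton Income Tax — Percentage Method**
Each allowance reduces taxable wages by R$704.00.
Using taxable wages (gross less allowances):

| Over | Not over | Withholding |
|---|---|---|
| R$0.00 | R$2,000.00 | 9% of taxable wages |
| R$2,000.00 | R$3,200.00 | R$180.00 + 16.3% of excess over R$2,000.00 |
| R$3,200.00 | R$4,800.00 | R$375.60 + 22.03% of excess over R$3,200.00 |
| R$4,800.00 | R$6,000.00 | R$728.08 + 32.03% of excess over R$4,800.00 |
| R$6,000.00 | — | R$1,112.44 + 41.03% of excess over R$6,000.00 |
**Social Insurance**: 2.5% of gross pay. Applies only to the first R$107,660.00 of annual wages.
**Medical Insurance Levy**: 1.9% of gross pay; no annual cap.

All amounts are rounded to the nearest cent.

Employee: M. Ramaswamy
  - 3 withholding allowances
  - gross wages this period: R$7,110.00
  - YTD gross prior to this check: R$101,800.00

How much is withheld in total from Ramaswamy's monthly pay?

Canton Income Tax: taxable = R$7,110.00 − 3×R$704.00 = R$4,998.00
  R$728.08 + 32.03% × (R$4,998.00 − R$4,800.00) = R$728.08 + 32.03% × R$198.00 = R$791.50
Social Insurance: cap R$107,660.00 − YTD R$101,800.00 = R$5,860.00 subject; 2.5% × R$5,860.00 = R$146.50
Medical Insurance Levy: 1.9% × R$7,110.00 = R$135.09
Total: R$791.50 + R$146.50 + R$135.09 = R$1,073.09

R$1,073.09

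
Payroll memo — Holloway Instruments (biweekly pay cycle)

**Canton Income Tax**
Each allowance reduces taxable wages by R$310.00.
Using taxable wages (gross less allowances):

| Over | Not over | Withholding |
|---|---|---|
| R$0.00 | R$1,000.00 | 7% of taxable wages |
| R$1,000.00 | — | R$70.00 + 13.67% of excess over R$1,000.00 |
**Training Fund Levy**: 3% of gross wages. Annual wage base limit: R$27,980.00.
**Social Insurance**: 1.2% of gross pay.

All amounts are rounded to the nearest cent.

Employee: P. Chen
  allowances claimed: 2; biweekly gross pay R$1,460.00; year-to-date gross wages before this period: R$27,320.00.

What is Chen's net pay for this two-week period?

R$1,363.88

Canton Income Tax: taxable = R$1,460.00 − 2×R$310.00 = R$840.00
  7% × R$840.00 = R$58.80
Training Fund Levy: cap R$27,980.00 − YTD R$27,320.00 = R$660.00 subject; 3% × R$660.00 = R$19.80
Social Insurance: 1.2% × R$1,460.00 = R$17.52
Total withheld: R$58.80 + R$19.80 + R$17.52 = R$96.12
Net pay: R$1,460.00 − R$96.12 = R$1,363.88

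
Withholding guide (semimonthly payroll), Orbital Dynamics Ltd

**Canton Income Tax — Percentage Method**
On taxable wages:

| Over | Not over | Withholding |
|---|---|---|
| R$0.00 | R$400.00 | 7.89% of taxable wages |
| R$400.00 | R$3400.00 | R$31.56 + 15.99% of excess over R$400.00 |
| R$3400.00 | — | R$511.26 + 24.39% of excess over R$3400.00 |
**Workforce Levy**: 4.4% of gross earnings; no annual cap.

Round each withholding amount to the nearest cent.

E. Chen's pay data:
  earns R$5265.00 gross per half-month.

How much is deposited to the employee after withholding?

Canton Income Tax: taxable = R$5265.00
  R$511.26 + 24.39% × (R$5265.00 − R$3400.00) = R$511.26 + 24.39% × R$1865.00 = R$966.13
Workforce Levy: 4.4% × R$5265.00 = R$231.66
Total withheld: R$966.13 + R$231.66 = R$1197.79
Net pay: R$5265.00 − R$1197.79 = R$4067.21

R$4067.21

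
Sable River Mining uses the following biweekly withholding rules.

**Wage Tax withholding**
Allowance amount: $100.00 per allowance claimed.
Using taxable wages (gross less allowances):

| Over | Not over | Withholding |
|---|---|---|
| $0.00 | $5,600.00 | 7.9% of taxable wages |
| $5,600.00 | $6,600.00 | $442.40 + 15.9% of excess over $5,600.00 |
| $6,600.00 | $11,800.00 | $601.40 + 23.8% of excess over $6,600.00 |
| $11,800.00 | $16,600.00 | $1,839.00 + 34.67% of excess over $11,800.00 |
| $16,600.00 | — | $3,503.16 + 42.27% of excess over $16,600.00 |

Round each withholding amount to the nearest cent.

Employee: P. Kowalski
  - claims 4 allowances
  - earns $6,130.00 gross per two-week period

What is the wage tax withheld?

Wage Tax: taxable = $6,130.00 − 4×$100.00 = $5,730.00
  $442.40 + 15.9% × ($5,730.00 − $5,600.00) = $442.40 + 15.9% × $130.00 = $463.07

$463.07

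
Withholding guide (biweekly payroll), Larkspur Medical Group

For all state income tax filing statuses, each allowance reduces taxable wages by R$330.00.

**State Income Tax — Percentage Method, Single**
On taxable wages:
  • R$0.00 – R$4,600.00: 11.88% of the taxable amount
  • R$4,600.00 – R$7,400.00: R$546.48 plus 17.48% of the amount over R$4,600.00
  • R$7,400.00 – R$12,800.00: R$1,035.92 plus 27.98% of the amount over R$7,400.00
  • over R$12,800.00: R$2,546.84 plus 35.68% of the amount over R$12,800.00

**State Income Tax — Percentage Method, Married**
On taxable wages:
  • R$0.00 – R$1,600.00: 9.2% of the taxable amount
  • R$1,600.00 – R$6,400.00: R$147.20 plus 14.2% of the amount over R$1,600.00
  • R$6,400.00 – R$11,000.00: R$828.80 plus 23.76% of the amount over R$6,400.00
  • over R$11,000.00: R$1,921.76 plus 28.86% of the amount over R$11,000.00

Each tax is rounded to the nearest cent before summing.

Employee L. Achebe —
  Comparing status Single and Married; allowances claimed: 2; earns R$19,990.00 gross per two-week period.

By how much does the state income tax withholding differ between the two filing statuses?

State Income Tax (Single): taxable = R$19,990.00 − 2×R$330.00 = R$19,330.00
  R$2,546.84 + 35.68% × (R$19,330.00 − R$12,800.00) = R$2,546.84 + 35.68% × R$6,530.00 = R$4,876.74
State Income Tax (Married): taxable = R$19,990.00 − 2×R$330.00 = R$19,330.00
  R$1,921.76 + 28.86% × (R$19,330.00 − R$11,000.00) = R$1,921.76 + 28.86% × R$8,330.00 = R$4,325.80
Difference: |R$4,876.74 − R$4,325.80| = R$550.94 (higher under Single)

R$550.94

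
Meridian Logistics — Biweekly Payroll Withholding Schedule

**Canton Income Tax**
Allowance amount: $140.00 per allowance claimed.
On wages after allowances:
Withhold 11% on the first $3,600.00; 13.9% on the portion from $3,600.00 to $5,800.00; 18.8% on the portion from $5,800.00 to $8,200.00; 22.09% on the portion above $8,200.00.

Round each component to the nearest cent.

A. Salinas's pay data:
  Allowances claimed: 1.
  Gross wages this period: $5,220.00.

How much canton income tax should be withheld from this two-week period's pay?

Canton Income Tax: taxable = $5,220.00 − 1×$140.00 = $5,080.00
  $396.00 + 13.9% × ($5,080.00 − $3,600.00) = $396.00 + 13.9% × $1,480.00 = $601.72

$601.72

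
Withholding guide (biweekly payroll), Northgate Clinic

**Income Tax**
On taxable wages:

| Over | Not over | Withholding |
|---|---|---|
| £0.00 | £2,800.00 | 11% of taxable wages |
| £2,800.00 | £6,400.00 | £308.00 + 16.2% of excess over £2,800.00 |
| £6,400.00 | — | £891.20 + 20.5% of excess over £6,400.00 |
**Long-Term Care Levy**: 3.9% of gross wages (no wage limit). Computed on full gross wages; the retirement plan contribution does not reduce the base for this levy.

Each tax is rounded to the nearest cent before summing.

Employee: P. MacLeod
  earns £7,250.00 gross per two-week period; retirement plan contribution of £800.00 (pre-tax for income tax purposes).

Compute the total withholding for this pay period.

£1,184.20

Income Tax: taxable = £7,250.00 − £800.00 = £6,450.00
  £891.20 + 20.5% × (£6,450.00 − £6,400.00) = £891.20 + 20.5% × £50.00 = £901.45
Long-Term Care Levy: 3.9% × £7,250.00 = £282.75
Total: £901.45 + £282.75 = £1,184.20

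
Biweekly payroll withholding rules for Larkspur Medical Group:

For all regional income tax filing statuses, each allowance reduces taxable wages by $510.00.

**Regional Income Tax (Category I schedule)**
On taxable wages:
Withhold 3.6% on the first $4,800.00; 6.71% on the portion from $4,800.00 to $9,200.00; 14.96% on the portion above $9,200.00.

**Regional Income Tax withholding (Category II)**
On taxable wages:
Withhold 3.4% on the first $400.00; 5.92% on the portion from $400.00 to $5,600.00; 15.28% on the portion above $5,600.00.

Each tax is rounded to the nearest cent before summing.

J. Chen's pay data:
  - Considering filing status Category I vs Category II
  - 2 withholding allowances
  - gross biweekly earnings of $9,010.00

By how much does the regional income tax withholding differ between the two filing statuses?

Regional Income Tax (Category I): taxable = $9,010.00 − 2×$510.00 = $7,990.00
  $172.80 + 6.71% × ($7,990.00 − $4,800.00) = $172.80 + 6.71% × $3,190.00 = $386.85
Regional Income Tax (Category II): taxable = $9,010.00 − 2×$510.00 = $7,990.00
  $321.44 + 15.28% × ($7,990.00 − $5,600.00) = $321.44 + 15.28% × $2,390.00 = $686.63
Difference: |$386.85 − $686.63| = $299.78 (higher under Category II)

$299.78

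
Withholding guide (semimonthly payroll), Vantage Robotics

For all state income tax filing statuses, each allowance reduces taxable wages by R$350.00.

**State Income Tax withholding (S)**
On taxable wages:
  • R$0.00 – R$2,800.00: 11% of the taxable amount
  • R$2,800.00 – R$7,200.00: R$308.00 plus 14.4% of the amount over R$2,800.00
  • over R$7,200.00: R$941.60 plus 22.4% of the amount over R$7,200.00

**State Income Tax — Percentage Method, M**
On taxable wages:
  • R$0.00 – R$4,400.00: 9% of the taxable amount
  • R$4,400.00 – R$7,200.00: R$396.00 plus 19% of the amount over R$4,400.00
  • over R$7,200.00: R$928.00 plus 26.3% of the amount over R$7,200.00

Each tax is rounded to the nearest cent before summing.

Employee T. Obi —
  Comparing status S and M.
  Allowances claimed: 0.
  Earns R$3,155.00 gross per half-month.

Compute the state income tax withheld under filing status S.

R$359.12

State Income Tax (S): taxable = R$3,155.00
  R$308.00 + 14.4% × (R$3,155.00 − R$2,800.00) = R$308.00 + 14.4% × R$355.00 = R$359.12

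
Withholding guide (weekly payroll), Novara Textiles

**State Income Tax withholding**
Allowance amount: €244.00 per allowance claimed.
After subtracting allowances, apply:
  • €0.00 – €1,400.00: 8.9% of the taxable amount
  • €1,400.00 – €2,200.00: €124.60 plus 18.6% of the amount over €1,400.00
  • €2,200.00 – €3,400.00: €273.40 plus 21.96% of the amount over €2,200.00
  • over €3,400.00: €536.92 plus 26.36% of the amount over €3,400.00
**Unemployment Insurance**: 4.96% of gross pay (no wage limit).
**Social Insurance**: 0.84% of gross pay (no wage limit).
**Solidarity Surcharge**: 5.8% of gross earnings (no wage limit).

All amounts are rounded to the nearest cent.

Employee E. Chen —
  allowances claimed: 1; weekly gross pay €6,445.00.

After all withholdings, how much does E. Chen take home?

€4,422.12

State Income Tax: taxable = €6,445.00 − 1×€244.00 = €6,201.00
  €536.92 + 26.36% × (€6,201.00 − €3,400.00) = €536.92 + 26.36% × €2,801.00 = €1,275.26
Unemployment Insurance: 4.96% × €6,445.00 = €319.67
Social Insurance: 0.84% × €6,445.00 = €54.14
Solidarity Surcharge: 5.8% × €6,445.00 = €373.81
Total withheld: €1,275.26 + €319.67 + €54.14 + €373.81 = €2,022.88
Net pay: €6,445.00 − €2,022.88 = €4,422.12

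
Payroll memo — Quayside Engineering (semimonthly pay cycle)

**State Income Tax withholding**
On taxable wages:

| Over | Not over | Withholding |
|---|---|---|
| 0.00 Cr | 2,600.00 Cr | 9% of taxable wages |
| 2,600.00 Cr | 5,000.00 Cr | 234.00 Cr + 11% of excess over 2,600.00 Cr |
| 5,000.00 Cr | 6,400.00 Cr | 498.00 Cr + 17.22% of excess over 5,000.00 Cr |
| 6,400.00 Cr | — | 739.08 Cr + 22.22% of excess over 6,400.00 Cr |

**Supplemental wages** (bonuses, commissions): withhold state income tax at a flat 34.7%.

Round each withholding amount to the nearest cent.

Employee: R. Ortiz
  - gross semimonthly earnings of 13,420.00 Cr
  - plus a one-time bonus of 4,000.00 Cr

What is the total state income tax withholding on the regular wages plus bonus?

3,686.92 Cr

State Income Tax: taxable = 13,420.00 Cr
  739.08 Cr + 22.22% × (13,420.00 Cr − 6,400.00 Cr) = 739.08 Cr + 22.22% × 7,020.00 Cr = 2,298.92 Cr
Supplemental (34.7% flat on bonus): 34.7% × 4,000.00 Cr = 1,388.00 Cr
Total state income tax: 2,298.92 Cr + 1,388.00 Cr = 3,686.92 Cr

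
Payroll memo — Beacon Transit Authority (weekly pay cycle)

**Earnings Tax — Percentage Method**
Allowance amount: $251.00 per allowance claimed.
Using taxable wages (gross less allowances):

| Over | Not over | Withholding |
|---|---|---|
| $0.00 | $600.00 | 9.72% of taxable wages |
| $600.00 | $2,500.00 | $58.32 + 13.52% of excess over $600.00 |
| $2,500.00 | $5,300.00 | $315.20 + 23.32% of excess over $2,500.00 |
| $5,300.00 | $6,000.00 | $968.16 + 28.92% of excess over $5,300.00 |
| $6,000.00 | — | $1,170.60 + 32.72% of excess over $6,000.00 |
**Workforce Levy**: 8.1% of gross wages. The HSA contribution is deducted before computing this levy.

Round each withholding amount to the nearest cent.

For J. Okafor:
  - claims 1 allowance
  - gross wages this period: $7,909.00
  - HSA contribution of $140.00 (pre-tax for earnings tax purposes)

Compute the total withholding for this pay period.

Earnings Tax: taxable = $7,909.00 − $140.00 − 1×$251.00 = $7,518.00
  $1,170.60 + 32.72% × ($7,518.00 − $6,000.00) = $1,170.60 + 32.72% × $1,518.00 = $1,667.29
Workforce Levy: 8.1% × $7,769.00 = $629.29
Total: $1,667.29 + $629.29 = $2,296.58

$2,296.58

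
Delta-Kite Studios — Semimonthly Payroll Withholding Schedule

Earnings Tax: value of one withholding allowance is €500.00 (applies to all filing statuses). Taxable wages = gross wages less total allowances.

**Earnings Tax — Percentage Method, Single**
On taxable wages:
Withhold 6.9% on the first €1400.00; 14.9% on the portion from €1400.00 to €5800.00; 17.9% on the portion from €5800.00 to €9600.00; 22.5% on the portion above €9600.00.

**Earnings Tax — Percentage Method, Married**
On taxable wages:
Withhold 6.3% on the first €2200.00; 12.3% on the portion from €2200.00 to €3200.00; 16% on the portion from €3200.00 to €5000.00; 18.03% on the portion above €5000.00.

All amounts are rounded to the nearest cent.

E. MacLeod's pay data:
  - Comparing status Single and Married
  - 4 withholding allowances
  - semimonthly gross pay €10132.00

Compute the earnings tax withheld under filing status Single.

€1169.63

Earnings Tax (Single): taxable = €10132.00 − 4×€500.00 = €8132.00
  €752.20 + 17.9% × (€8132.00 − €5800.00) = €752.20 + 17.9% × €2332.00 = €1169.63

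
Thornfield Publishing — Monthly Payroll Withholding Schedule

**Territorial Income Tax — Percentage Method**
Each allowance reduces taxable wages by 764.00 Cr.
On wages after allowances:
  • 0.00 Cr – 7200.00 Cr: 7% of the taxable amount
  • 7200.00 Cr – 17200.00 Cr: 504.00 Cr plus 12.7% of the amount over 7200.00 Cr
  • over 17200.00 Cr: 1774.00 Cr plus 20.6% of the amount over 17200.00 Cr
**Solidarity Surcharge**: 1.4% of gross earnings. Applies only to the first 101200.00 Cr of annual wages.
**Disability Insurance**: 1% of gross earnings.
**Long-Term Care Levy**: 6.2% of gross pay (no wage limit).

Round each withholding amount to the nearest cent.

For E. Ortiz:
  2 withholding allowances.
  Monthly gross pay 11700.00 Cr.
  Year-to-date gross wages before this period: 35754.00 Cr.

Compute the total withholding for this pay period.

1887.64 Cr

Territorial Income Tax: taxable = 11700.00 Cr − 2×764.00 Cr = 10172.00 Cr
  504.00 Cr + 12.7% × (10172.00 Cr − 7200.00 Cr) = 504.00 Cr + 12.7% × 2972.00 Cr = 881.44 Cr
Solidarity Surcharge: 1.4% × 11700.00 Cr = 163.80 Cr
Disability Insurance: 1% × 11700.00 Cr = 117.00 Cr
Long-Term Care Levy: 6.2% × 11700.00 Cr = 725.40 Cr
Total: 881.44 Cr + 163.80 Cr + 117.00 Cr + 725.40 Cr = 1887.64 Cr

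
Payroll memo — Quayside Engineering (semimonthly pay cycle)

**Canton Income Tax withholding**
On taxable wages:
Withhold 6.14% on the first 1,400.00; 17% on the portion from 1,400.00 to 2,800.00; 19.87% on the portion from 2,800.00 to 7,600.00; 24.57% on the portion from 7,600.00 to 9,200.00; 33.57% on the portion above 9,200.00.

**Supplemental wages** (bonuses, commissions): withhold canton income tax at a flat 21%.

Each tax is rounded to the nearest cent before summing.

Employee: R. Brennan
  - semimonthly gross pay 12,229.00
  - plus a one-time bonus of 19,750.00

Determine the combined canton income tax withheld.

Canton Income Tax: taxable = 12,229.00
  1,670.84 + 33.57% × (12,229.00 − 9,200.00) = 1,670.84 + 33.57% × 3,029.00 = 2,687.68
Supplemental (21% flat on bonus): 21% × 19,750.00 = 4,147.50
Total canton income tax: 2,687.68 + 4,147.50 = 6,835.18

6,835.18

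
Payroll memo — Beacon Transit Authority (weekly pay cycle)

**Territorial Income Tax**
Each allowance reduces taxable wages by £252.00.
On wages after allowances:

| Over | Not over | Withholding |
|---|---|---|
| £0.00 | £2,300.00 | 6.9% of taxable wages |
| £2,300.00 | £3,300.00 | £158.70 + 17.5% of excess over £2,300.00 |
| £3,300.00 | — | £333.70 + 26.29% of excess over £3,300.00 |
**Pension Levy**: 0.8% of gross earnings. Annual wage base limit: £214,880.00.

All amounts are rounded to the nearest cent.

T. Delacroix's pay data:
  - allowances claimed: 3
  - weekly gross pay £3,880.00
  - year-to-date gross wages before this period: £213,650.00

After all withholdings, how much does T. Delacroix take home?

Territorial Income Tax: taxable = £3,880.00 − 3×£252.00 = £3,124.00
  £158.70 + 17.5% × (£3,124.00 − £2,300.00) = £158.70 + 17.5% × £824.00 = £302.90
Pension Levy: cap £214,880.00 − YTD £213,650.00 = £1,230.00 subject; 0.8% × £1,230.00 = £9.84
Total withheld: £302.90 + £9.84 = £312.74
Net pay: £3,880.00 − £312.74 = £3,567.26

£3,567.26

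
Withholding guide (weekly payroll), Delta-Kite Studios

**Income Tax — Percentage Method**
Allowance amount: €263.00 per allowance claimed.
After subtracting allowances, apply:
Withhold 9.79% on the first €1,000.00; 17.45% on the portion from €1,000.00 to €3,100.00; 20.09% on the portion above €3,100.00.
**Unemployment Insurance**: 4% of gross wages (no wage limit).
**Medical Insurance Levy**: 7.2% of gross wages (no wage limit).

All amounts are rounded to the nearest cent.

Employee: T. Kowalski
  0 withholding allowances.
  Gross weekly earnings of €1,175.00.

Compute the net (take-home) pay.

Income Tax: taxable = €1,175.00
  €97.90 + 17.45% × (€1,175.00 − €1,000.00) = €97.90 + 17.45% × €175.00 = €128.44
Unemployment Insurance: 4% × €1,175.00 = €47.00
Medical Insurance Levy: 7.2% × €1,175.00 = €84.60
Total withheld: €128.44 + €47.00 + €84.60 = €260.04
Net pay: €1,175.00 − €260.04 = €914.96

€914.96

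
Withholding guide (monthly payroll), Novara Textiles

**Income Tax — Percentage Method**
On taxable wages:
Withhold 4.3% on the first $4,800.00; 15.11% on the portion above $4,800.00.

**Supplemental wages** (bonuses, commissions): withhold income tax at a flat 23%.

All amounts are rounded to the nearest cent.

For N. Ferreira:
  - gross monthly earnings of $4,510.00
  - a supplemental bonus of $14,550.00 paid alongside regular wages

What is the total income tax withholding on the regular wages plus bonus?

$3,540.43

Income Tax: taxable = $4,510.00
  4.3% × $4,510.00 = $193.93
Supplemental (23% flat on bonus): 23% × $14,550.00 = $3,346.50
Total income tax: $193.93 + $3,346.50 = $3,540.43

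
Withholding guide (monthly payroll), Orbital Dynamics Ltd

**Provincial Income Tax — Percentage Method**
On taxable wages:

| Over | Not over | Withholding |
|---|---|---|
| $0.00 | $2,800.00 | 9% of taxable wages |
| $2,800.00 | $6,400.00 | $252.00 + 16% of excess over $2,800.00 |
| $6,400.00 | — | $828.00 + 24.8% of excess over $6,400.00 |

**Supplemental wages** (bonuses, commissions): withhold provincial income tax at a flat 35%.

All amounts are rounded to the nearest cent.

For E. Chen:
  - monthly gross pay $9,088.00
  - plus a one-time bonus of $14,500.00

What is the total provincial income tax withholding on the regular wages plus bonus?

Provincial Income Tax: taxable = $9,088.00
  $828.00 + 24.8% × ($9,088.00 − $6,400.00) = $828.00 + 24.8% × $2,688.00 = $1,494.62
Supplemental (35% flat on bonus): 35% × $14,500.00 = $5,075.00
Total provincial income tax: $1,494.62 + $5,075.00 = $6,569.62

$6,569.62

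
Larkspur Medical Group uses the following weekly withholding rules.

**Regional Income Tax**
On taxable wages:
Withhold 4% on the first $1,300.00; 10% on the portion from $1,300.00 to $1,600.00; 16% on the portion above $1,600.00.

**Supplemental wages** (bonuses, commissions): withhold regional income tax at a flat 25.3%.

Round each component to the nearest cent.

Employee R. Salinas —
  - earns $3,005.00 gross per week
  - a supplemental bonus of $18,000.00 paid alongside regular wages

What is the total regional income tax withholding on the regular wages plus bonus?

Regional Income Tax: taxable = $3,005.00
  $82.00 + 16% × ($3,005.00 − $1,600.00) = $82.00 + 16% × $1,405.00 = $306.80
Supplemental (25.3% flat on bonus): 25.3% × $18,000.00 = $4,554.00
Total regional income tax: $306.80 + $4,554.00 = $4,860.80

$4,860.80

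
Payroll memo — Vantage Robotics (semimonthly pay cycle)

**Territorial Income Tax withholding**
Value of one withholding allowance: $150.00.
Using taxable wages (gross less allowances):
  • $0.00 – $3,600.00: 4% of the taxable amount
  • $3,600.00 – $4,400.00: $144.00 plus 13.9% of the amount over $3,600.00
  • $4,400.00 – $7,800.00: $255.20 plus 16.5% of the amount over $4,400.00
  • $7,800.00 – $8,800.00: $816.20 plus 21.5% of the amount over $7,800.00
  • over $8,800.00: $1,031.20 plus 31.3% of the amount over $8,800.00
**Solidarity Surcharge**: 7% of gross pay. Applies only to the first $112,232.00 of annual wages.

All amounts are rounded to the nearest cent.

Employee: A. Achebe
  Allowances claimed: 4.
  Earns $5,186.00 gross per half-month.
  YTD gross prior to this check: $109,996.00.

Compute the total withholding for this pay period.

$442.41

Territorial Income Tax: taxable = $5,186.00 − 4×$150.00 = $4,586.00
  $255.20 + 16.5% × ($4,586.00 − $4,400.00) = $255.20 + 16.5% × $186.00 = $285.89
Solidarity Surcharge: cap $112,232.00 − YTD $109,996.00 = $2,236.00 subject; 7% × $2,236.00 = $156.52
Total: $285.89 + $156.52 = $442.41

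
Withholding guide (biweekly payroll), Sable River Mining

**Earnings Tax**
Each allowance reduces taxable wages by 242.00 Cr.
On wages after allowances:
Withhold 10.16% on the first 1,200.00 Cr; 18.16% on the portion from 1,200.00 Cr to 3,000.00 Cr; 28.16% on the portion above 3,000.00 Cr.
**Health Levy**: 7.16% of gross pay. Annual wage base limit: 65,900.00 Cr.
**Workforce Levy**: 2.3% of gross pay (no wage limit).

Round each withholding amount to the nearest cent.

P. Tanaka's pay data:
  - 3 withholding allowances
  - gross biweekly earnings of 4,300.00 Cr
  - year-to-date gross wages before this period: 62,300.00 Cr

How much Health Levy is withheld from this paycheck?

257.76 Cr

Health Levy: cap 65,900.00 Cr − YTD 62,300.00 Cr = 3,600.00 Cr subject; 7.16% × 3,600.00 Cr = 257.76 Cr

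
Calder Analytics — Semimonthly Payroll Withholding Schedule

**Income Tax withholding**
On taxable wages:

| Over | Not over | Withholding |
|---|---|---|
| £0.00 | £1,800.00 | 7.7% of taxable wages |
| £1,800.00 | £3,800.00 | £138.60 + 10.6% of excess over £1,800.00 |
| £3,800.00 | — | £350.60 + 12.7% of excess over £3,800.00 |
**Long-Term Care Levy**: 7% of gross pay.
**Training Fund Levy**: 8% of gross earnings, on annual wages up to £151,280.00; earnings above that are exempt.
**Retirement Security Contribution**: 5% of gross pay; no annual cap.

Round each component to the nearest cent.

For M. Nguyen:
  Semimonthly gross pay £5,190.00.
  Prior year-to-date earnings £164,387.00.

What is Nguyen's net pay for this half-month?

£4,040.07

Income Tax: taxable = £5,190.00
  £350.60 + 12.7% × (£5,190.00 − £3,800.00) = £350.60 + 12.7% × £1,390.00 = £527.13
Long-Term Care Levy: 7% × £5,190.00 = £363.30
Training Fund Levy: YTD £164,387.00 ≥ cap £151,280.00 → £0.00
Retirement Security Contribution: 5% × £5,190.00 = £259.50
Total withheld: £527.13 + £363.30 + £0.00 + £259.50 = £1,149.93
Net pay: £5,190.00 − £1,149.93 = £4,040.07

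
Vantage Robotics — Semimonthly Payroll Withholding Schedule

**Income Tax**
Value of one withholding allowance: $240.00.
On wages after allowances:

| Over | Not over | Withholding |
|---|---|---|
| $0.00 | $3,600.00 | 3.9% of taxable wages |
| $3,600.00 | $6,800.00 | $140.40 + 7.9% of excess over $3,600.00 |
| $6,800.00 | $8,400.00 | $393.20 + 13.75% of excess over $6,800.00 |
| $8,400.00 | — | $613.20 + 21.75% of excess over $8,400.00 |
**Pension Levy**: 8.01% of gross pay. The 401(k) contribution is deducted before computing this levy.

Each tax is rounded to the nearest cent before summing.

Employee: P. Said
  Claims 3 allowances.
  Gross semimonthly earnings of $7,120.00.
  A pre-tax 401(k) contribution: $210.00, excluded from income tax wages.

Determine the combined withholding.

Income Tax: taxable = $7,120.00 − $210.00 − 3×$240.00 = $6,190.00
  $140.40 + 7.9% × ($6,190.00 − $3,600.00) = $140.40 + 7.9% × $2,590.00 = $345.01
Pension Levy: 8.01% × $6,910.00 = $553.49
Total: $345.01 + $553.49 = $898.50

$898.50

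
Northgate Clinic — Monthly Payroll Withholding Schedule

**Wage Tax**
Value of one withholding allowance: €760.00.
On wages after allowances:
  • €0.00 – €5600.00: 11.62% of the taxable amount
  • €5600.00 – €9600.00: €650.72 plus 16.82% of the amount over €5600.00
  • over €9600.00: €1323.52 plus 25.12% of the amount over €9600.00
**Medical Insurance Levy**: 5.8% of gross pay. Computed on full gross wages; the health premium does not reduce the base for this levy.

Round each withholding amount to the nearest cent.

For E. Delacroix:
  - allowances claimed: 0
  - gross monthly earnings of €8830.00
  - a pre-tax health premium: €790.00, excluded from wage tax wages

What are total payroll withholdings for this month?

€1573.27

Wage Tax: taxable = €8830.00 − €790.00 = €8040.00
  €650.72 + 16.82% × (€8040.00 − €5600.00) = €650.72 + 16.82% × €2440.00 = €1061.13
Medical Insurance Levy: 5.8% × €8830.00 = €512.14
Total: €1061.13 + €512.14 = €1573.27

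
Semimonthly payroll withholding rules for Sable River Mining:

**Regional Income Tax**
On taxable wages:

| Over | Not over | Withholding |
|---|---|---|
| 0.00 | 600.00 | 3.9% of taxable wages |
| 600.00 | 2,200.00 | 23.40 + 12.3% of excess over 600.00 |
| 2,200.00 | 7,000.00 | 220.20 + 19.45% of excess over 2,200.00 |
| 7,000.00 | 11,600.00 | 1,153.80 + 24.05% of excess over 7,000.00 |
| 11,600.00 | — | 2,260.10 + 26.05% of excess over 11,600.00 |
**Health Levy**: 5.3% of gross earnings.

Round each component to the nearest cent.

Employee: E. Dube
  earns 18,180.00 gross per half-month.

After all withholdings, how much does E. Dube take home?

Regional Income Tax: taxable = 18,180.00
  2,260.10 + 26.05% × (18,180.00 − 11,600.00) = 2,260.10 + 26.05% × 6,580.00 = 3,974.19
Health Levy: 5.3% × 18,180.00 = 963.54
Total withheld: 3,974.19 + 963.54 = 4,937.73
Net pay: 18,180.00 − 4,937.73 = 13,242.27

13,242.27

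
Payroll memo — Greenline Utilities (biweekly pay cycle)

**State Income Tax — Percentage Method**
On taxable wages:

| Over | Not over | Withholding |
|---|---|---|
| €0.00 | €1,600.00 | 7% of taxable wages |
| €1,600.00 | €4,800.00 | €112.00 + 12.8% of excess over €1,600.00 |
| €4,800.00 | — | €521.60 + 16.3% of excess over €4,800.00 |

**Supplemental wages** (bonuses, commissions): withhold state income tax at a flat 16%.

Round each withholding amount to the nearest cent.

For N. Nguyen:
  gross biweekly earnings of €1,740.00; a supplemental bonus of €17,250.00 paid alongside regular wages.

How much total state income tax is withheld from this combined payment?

€2,889.92

State Income Tax: taxable = €1,740.00
  €112.00 + 12.8% × (€1,740.00 − €1,600.00) = €112.00 + 12.8% × €140.00 = €129.92
Supplemental (16% flat on bonus): 16% × €17,250.00 = €2,760.00
Total state income tax: €129.92 + €2,760.00 = €2,889.92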